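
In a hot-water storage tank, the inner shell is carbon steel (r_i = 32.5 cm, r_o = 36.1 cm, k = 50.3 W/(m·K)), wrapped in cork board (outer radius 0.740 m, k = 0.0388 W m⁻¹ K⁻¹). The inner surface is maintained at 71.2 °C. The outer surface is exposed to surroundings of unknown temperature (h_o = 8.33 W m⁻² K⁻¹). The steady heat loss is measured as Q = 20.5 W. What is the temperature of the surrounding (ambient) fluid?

T_out = 11.2 °C

Series resistances:
  R_carbon steel = (1/0.325 − 1/0.361)/(4πk) = 0.3068/(4π·50.3) = 4.854×10^-4 K/W
  R_cork board = (1/0.361 − 1/0.740)/(4πk) = 1.419/(4π·0.0388) = 2.910 K/W
  R_conv,out = 1/(4πr²h) = 1/(4π·0.740²·8.33) = 0.01745 K/W
ΣR = 2.928 K/W
ΔT = Q·ΣR = 20.5 × 2.928 = 60.02 K
Heat flows outward, so T_out = T_in − ΔT = 71.2 − 60.02 = 11.2 °C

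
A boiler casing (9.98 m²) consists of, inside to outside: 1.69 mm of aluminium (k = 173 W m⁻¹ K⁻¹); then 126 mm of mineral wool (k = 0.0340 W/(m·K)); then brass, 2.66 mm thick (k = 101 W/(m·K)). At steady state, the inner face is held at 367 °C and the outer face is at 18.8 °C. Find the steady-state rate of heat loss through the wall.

Series thermal resistances, inner to outer:
  R_aluminium = L/(kA) = 0.00169/(173·9.98) = 9.788×10^-7 K/W
  R_mineral wool = L/(kA) = 0.126/(0.0340·9.98) = 0.3713 K/W
  R_brass = L/(kA) = 0.00266/(101·9.98) = 2.639×10^-6 K/W
ΣR = 9.788×10^-7 + 0.3713 + 2.639×10^-6 = 0.3713 K/W
Q = ΔT/ΣR = (367 °C − 18.8 °C)/0.3713 = 938 W

Q = 938 W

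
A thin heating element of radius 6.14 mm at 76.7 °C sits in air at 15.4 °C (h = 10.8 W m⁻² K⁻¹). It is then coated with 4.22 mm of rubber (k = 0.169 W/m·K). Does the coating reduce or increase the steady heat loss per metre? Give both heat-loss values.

Critical radius for a cylinder: r_cr = k/h = 0.0156 m = 1.56 cm.
Outer radius after coating: r₂ = 0.00614 + 0.00422 = 0.01036 m.
Since r₁ < r_cr and r₂ ≤ r_cr, the coating moves toward the maximum at r_cr — heat loss rises.
Bare: R = 1/(2πr₁h) = 2.400 m·K/W; Q = 61.3/2.400 = 25.5 W/m.
Coated: R = R_cond + R_conv = 1.915 m·K/W; Q = 61.3/1.915 = 32.0 W/m.

increases: 25.5 → 32.0 W/m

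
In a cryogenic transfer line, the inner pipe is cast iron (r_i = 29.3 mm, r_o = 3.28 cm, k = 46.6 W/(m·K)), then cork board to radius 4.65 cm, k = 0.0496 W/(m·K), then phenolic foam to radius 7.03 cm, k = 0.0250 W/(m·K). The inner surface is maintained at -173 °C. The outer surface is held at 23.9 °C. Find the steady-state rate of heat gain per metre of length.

Q' = 52.5 W/m

Treat each layer as a resistance in series:
  R'_cast iron = ln(0.0328/0.0293)/(2πk) = 0.1128/(2π·46.6) = 3.854×10^-4 m·K/W
  R'_cork board = ln(0.0465/0.0328)/(2πk) = 0.3490/(2π·0.0496) = 1.120 m·K/W
  R'_phenolic foam = ln(0.0703/0.0465)/(2πk) = 0.4133/(2π·0.0250) = 2.631 m·K/W
ΣR = 3.854×10^-4 + 1.120 + 2.631 = 3.751 m·K/W
Q' = ΔT/ΣR = (-173 °C − 23.9 °C)/3.751 = -52.5 W/m
(Negative Q' ⇒ heat flows inward; heat gain = 52.5 W/m.)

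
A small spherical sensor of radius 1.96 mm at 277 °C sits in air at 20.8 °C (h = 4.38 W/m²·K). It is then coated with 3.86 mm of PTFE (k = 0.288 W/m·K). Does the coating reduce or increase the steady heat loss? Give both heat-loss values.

Critical radius for a sphere: r_cr = 2k/h = 0.132 m = 13.2 cm.
Outer radius after coating: r₂ = 0.00196 + 0.00386 = 0.00582 m.
Since r₁ < r_cr and r₂ ≤ r_cr, the coating moves toward the maximum at r_cr — heat loss rises.
Bare: R = 1/(4πr₁²h) = 4729 K/W; Q = 256.2/4729 = 0.0542 W.
Coated: R = R_cond + R_conv = 629.9 K/W; Q = 256.2/629.9 = 0.407 W.

increases: 0.0542 → 0.407 W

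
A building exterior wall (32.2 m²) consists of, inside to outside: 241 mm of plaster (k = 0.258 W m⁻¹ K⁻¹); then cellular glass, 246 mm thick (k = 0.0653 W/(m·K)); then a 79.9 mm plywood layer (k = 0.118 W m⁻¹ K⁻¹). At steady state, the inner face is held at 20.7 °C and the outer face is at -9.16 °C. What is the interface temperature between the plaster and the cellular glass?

Resistance network (inner→outer):
  R_plaster = L/(kA) = 0.241/(0.258·32.2) = 0.02901 K/W
  R_cellular glass = L/(kA) = 0.246/(0.0653·32.2) = 0.1170 K/W
  R_plywood = L/(kA) = 0.0799/(0.118·32.2) = 0.02103 K/W
ΣR = 0.02901 + 0.1170 + 0.02103 = 0.1670 K/W
Q = ΔT/ΣR = (20.7 °C − -9.16 °C)/0.1670 = 178.8 W
From the inner boundary to the plaster/cellular glass interface, ΣR_partial = 0.02901 K/W.
T_interface = T_in − Q·ΣR_partial = 20.7 °C − (178.8)(0.02901) = 15.5 °C

T = 15.5 °C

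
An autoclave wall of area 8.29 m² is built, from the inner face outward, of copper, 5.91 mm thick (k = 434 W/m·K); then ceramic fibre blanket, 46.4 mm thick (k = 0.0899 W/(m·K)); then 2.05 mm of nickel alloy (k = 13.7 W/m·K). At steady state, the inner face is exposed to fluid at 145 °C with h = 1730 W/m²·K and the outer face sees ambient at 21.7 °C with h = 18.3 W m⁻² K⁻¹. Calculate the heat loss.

Q = 1790 W

Treat each layer as a resistance in series:
  R_conv,in = 1/(hA) = 1/(1730·8.29) = 6.973×10^-5 K/W
  R_copper = L/(kA) = 0.00591/(434·8.29) = 1.643×10^-6 K/W
  R_ceramic fibre blanket = L/(kA) = 0.0464/(0.0899·8.29) = 0.06226 K/W
  R_nickel alloy = L/(kA) = 0.00205/(13.7·8.29) = 1.805×10^-5 K/W
  R_conv,out = 1/(hA) = 1/(18.3·8.29) = 0.006592 K/W
ΣR = 6.973×10^-5 + 1.643×10^-6 + 0.06226 + 1.805×10^-5 + 0.006592 = 0.06894 K/W
Q = ΔT/ΣR = (145 °C − 21.7 °C)/0.06894 = 1790 W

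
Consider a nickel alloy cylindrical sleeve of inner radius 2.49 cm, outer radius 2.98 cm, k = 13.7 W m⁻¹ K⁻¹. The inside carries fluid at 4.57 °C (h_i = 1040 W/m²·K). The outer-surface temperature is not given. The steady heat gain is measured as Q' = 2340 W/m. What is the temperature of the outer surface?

Sum the resistances:
  R'_conv,in = 1/(2πr h) = 1/(2π·0.0249·1040) = 0.006146 m·K/W
  R'_nickel alloy = ln(0.0298/0.0249)/(2πk) = 0.1796/(2π·13.7) = 0.002087 m·K/W
ΣR = 0.008233 m·K/W
ΔT = Q'·ΣR = 2340 × 0.008233 = 19.27 K
Heat flows inward, so T_out = T_in + ΔT = 4.57 + 19.27 = 23.8 °C

T_out = 23.8 °C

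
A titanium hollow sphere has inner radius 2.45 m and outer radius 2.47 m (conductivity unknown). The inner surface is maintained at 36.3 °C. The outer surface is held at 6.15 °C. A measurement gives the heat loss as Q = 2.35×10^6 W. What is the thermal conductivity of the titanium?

k = 20.5 W/m·K

ΣR = ΔT/Q = |36.3 − 6.15|/2.35×10^6 = 1.283×10^-5 K/W
(1/r₁−1/r₂)/(4πk) = 1.283×10^-5 ⇒ k = 0.003305/(4π·1.283×10^-5) = 20.5 W/m·K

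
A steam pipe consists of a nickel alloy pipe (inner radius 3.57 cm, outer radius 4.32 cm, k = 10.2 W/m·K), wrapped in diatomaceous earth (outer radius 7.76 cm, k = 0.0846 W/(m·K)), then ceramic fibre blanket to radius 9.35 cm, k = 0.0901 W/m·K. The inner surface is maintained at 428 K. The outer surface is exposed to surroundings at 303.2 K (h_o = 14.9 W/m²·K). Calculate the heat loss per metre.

Q' = 80.6 W/m

Treat each layer as a resistance in series:
  R'_nickel alloy = ln(0.0432/0.0357)/(2πk) = 0.1907/(2π·10.2) = 0.002975 m·K/W
  R'_diatomaceous earth = ln(0.0776/0.0432)/(2πk) = 0.5857/(2π·0.0846) = 1.102 m·K/W
  R'_ceramic fibre blanket = ln(0.0935/0.0776)/(2πk) = 0.1864/(2π·0.0901) = 0.3293 m·K/W
  R'_conv,out = 1/(2πr h) = 1/(2π·0.0935·14.9) = 0.1142 m·K/W
ΣR = 0.002975 + 1.102 + 0.3293 + 0.1142 = 1.548 m·K/W
Q' = ΔT/ΣR = (428 K − 303.2 K)/1.548 = 80.6 W/m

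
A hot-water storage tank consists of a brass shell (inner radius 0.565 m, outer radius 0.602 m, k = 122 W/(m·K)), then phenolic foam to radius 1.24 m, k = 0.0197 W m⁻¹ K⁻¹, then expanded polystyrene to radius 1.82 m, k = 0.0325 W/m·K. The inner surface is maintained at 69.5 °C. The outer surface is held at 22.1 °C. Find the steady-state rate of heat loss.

Treat each layer as a resistance in series:
  R_brass = (1/0.565 − 1/0.602)/(4πk) = 0.1088/(4π·122) = 7.096×10^-5 K/W
  R_phenolic foam = (1/0.602 − 1/1.24)/(4πk) = 0.8547/(4π·0.0197) = 3.452 K/W
  R_expanded polystyrene = (1/1.24 − 1/1.82)/(4πk) = 0.2570/(4π·0.0325) = 0.6293 K/W
ΣR = 7.096×10^-5 + 3.452 + 0.6293 = 4.081 K/W
Q = ΔT/ΣR = (69.5 °C − 22.1 °C)/4.081 = 11.6 W

Q = 11.6 W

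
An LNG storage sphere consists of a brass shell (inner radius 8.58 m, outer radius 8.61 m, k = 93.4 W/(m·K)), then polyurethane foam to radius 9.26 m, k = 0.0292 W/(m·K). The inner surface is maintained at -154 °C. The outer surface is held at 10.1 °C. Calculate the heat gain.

Q = 7390 W

Series thermal resistances, inner to outer:
  R_brass = (1/8.58 − 1/8.61)/(4πk) = 4.061×10^-4/(4π·93.4) = 3.460×10^-7 K/W
  R_polyurethane foam = (1/8.61 − 1/9.26)/(4πk) = 0.008153/(4π·0.0292) = 0.02222 K/W
ΣR = 3.460×10^-7 + 0.02222 = 0.02222 K/W
Q = ΔT/ΣR = (-154 °C − 10.1 °C)/0.02222 = -7390 W
(Negative Q ⇒ heat flows inward; heat gain = 7390 W.)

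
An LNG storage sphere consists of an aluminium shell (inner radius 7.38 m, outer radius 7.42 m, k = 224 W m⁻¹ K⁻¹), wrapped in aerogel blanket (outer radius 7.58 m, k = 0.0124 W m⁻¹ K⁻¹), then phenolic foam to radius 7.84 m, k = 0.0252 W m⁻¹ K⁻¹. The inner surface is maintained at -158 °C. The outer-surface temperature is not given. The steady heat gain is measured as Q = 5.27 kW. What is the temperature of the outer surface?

Series resistances:
  R_aluminium = (1/7.38 − 1/7.42)/(4πk) = 7.305×10^-4/(4π·224) = 2.595×10^-7 K/W
  R_aerogel blanket = (1/7.42 − 1/7.58)/(4πk) = 0.002845/(4π·0.0124) = 0.01826 K/W
  R_phenolic foam = (1/7.58 − 1/7.84)/(4πk) = 0.004375/(4π·0.0252) = 0.01382 K/W
ΣR = 0.03207 K/W
ΔT = Q·ΣR = 5270 × 0.03207 = 169.0 K
Heat flows inward, so T_out = T_in + ΔT = -158 + 169.0 = 11.0 °C

T_out = 11.0 °C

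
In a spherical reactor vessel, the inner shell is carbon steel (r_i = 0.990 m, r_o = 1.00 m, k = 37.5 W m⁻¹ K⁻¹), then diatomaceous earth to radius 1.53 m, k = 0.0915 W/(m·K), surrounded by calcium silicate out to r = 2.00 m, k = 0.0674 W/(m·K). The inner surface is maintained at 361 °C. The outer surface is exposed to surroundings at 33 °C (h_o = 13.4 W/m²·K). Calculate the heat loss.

Q = 678 W

Treat each layer as a resistance in series:
  R_carbon steel = (1/0.990 − 1/1.00)/(4πk) = 0.01010/(4π·37.5) = 2.144×10^-5 K/W
  R_diatomaceous earth = (1/1.00 − 1/1.53)/(4πk) = 0.3464/(4π·0.0915) = 0.3013 K/W
  R_calcium silicate = (1/1.53 − 1/2.00)/(4πk) = 0.1536/(4π·0.0674) = 0.1813 K/W
  R_conv,out = 1/(4πr²h) = 1/(4π·2.00²·13.4) = 0.001485 K/W
ΣR = 2.144×10^-5 + 0.3013 + 0.1813 + 0.001485 = 0.4841 K/W
Q = ΔT/ΣR = (361 °C − 33 °C)/0.4841 = 678 W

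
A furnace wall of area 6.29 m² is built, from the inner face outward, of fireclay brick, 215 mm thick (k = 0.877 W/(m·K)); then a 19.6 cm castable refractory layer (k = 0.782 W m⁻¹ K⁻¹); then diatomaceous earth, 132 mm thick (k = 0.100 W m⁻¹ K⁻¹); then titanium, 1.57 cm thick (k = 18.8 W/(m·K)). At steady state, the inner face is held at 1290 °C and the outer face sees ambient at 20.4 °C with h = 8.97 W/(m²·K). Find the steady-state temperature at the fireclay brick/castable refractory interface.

Treat each layer as a resistance in series:
  R_fireclay brick = L/(kA) = 0.215/(0.877·6.29) = 0.03898 K/W
  R_castable refractory = L/(kA) = 0.196/(0.782·6.29) = 0.03985 K/W
  R_diatomaceous earth = L/(kA) = 0.132/(0.100·6.29) = 0.2099 K/W
  R_titanium = L/(kA) = 0.0157/(18.8·6.29) = 1.328×10^-4 K/W
  R_conv,out = 1/(hA) = 1/(8.97·6.29) = 0.01772 K/W
ΣR = 0.03898 + 0.03985 + 0.2099 + 1.328×10^-4 + 0.01772 = 0.3066 K/W
Q = ΔT/ΣR = (1290 °C − 20.4 °C)/0.3066 = 4141 W
From the inner boundary to the fireclay brick/castable refractory interface, ΣR_partial = 0.03898 K/W.
T_interface = T_in − Q·ΣR_partial = 1290 °C − (4141)(0.03898) = 1129 °C

T = 1129 °C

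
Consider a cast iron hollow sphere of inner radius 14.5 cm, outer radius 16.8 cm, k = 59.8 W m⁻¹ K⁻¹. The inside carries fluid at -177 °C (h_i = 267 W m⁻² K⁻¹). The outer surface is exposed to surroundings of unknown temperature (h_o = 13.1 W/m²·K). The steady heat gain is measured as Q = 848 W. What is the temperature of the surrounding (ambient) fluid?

Series resistances:
  R_conv,in = 1/(4πr²h) = 1/(4π·0.145²·267) = 0.01418 K/W
  R_cast iron = (1/0.145 − 1/0.168)/(4πk) = 0.9442/(4π·59.8) = 0.001256 K/W
  R_conv,out = 1/(4πr²h) = 1/(4π·0.168²·13.1) = 0.2152 K/W
ΣR = 0.2307 K/W
ΔT = Q·ΣR = 848 × 0.2307 = 195.6 K
Heat flows inward, so T_out = T_in + ΔT = -177 + 195.6 = 18.6 °C

T_out = 18.6 °C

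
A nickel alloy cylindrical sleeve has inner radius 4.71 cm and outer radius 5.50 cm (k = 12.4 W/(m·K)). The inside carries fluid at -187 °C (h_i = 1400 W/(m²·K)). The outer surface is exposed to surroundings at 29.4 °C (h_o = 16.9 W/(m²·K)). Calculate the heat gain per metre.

Treat each layer as a resistance in series:
  R'_conv,in = 1/(2πr h) = 1/(2π·0.0471·1400) = 0.002414 m·K/W
  R'_nickel alloy = ln(0.0550/0.0471)/(2πk) = 0.1551/(2π·12.4) = 0.001990 m·K/W
  R'_conv,out = 1/(2πr h) = 1/(2π·0.0550·16.9) = 0.1712 m·K/W
ΣR = 0.002414 + 0.001990 + 0.1712 = 0.1756 m·K/W
Q' = ΔT/ΣR = (-187 °C − 29.4 °C)/0.1756 = -1230 W/m
(Negative Q' ⇒ heat flows inward; heat gain = 1230 W/m.)

Q' = 1230 W/m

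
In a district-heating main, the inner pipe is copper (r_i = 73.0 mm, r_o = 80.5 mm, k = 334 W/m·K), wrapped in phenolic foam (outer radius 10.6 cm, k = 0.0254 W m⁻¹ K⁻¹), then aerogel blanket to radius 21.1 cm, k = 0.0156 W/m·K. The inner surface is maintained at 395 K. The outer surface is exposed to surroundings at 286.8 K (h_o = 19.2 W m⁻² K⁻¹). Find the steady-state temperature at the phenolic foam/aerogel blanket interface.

T = 374 K

Resistance network (inner→outer):
  R'_copper = ln(0.0805/0.0730)/(2πk) = 0.09780/(2π·334) = 4.660×10^-5 m·K/W
  R'_phenolic foam = ln(0.106/0.0805)/(2πk) = 0.2752/(2π·0.0254) = 1.724 m·K/W
  R'_aerogel blanket = ln(0.211/0.106)/(2πk) = 0.6884/(2π·0.0156) = 7.023 m·K/W
  R'_conv,out = 1/(2πr h) = 1/(2π·0.211·19.2) = 0.03929 m·K/W
ΣR = 4.660×10^-5 + 1.724 + 7.023 + 0.03929 = 8.786 m·K/W
Q' = ΔT/ΣR = (395 K − 286.8 K)/8.786 = 12.32 W/m
From the inner boundary to the phenolic foam/aerogel blanket interface, ΣR_partial = 1.724 m·K/W.
T_interface = T_in − Q'·ΣR_partial = 395 K − (12.32)(1.724) = 374 K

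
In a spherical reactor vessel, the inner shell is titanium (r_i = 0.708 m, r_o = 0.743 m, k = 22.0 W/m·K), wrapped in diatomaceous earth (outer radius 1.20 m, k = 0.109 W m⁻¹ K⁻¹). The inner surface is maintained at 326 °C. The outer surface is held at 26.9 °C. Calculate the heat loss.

Q = 799 W

Treat each layer as a resistance in series:
  R_titanium = (1/0.708 − 1/0.743)/(4πk) = 0.06653/(4π·22.0) = 2.407×10^-4 K/W
  R_diatomaceous earth = (1/0.743 − 1/1.20)/(4πk) = 0.5126/(4π·0.109) = 0.3742 K/W
ΣR = 2.407×10^-4 + 0.3742 = 0.3744 K/W
Q = ΔT/ΣR = (326 °C − 26.9 °C)/0.3744 = 799 W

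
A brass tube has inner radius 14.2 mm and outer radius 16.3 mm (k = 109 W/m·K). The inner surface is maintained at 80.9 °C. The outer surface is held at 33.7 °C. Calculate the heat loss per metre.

Q' = 234 kW/m

Q' = 2πk·ΔT/ln(r₂/r₁) = 2π × 109 × 47.2 / ln(0.0163/0.0142) = 2.34×10^5 W/m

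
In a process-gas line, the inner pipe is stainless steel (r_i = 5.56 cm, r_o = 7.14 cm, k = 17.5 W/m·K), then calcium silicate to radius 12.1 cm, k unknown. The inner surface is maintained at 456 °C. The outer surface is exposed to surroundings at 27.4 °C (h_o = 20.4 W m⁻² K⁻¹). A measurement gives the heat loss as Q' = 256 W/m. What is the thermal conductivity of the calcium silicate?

k = 0.0522 W/m·K

ΣR = ΔT/Q' = |456 − 27.4|/256 = 1.674 m·K/W
Known resistances:
  R'_stainless steel = ln(0.0714/0.0556)/(2πk) = 0.2501/(2π·17.5) = 0.002275 m·K/W
  R'_conv,out = 1/(2πr h) = 1/(2π·0.121·20.4) = 0.06448 m·K/W
R_calcium silicate = ΣR − ΣR_known = 1.674 − 0.06675 = 1.607 m·K/W
ln(r₂/r₁)/(2πk) = 1.607 ⇒ k = 0.5275/(2π·1.607) = 0.0522 W/m·K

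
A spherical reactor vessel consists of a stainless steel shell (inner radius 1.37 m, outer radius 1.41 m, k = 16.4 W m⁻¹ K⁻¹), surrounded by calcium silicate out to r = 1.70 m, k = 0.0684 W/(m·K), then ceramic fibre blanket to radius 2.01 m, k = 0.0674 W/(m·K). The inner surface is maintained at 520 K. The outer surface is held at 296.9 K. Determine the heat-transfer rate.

Treat each layer as a resistance in series:
  R_stainless steel = (1/1.37 − 1/1.41)/(4πk) = 0.02071/(4π·16.4) = 1.005×10^-4 K/W
  R_calcium silicate = (1/1.41 − 1/1.70)/(4πk) = 0.1210/(4π·0.0684) = 0.1408 K/W
  R_ceramic fibre blanket = (1/1.70 − 1/2.01)/(4πk) = 0.09072/(4π·0.0674) = 0.1071 K/W
ΣR = 1.005×10^-4 + 0.1408 + 0.1071 = 0.2480 K/W
Q = ΔT/ΣR = (520 K − 296.9 K)/0.2480 = 900 W

Q = 900 W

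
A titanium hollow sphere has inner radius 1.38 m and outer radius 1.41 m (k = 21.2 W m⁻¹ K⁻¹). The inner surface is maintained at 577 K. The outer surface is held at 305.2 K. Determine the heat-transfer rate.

Q = 4700 kW

Q = 4πk·ΔT/(1/r₁ − 1/r₂) = 4π × 21.2 × 271.8 / (1/1.38 − 1/1.41) = 4.70×10^6 W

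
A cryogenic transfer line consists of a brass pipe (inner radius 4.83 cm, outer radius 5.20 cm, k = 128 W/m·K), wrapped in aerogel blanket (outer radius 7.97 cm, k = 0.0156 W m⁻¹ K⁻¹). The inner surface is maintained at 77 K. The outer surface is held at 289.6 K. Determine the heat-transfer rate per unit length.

Treat each layer as a resistance in series:
  R'_brass = ln(0.0520/0.0483)/(2πk) = 0.07381/(2π·128) = 9.178×10^-5 m·K/W
  R'_aerogel blanket = ln(0.0797/0.0520)/(2πk) = 0.4270/(2π·0.0156) = 4.357 m·K/W
ΣR = 9.178×10^-5 + 4.357 = 4.357 m·K/W
Q' = ΔT/ΣR = (77 K − 289.6 K)/4.357 = -48.8 W/m
(Negative Q' ⇒ heat flows inward; heat gain = 48.8 W/m.)

Q' = 48.8 W/m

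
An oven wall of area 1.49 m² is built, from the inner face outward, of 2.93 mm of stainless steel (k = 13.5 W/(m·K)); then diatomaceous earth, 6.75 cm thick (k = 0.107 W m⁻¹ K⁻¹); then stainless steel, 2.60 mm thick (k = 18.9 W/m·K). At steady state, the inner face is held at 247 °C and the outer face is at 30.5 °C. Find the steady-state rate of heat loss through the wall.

Q = 511 W

Series thermal resistances, inner to outer:
  R_stainless steel = L/(kA) = 0.00293/(13.5·1.49) = 1.457×10^-4 K/W
  R_diatomaceous earth = L/(kA) = 0.0675/(0.107·1.49) = 0.4234 K/W
  R_stainless steel = L/(kA) = 0.00260/(18.9·1.49) = 9.233×10^-5 K/W
ΣR = 1.457×10^-4 + 0.4234 + 9.233×10^-5 = 0.4236 K/W
Q = ΔT/ΣR = (247 °C − 30.5 °C)/0.4236 = 511 W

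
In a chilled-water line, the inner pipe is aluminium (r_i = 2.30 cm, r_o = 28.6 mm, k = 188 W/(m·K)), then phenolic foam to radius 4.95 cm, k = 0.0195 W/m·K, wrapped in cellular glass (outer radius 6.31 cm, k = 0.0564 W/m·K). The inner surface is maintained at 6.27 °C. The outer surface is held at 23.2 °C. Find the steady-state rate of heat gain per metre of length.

Series thermal resistances, inner to outer:
  R'_aluminium = ln(0.0286/0.0230)/(2πk) = 0.2179/(2π·188) = 1.845×10^-4 m·K/W
  R'_phenolic foam = ln(0.0495/0.0286)/(2πk) = 0.5486/(2π·0.0195) = 4.477 m·K/W
  R'_cellular glass = ln(0.0631/0.0495)/(2πk) = 0.2427/(2π·0.0564) = 0.6850 m·K/W
ΣR = 1.845×10^-4 + 4.477 + 0.6850 = 5.162 m·K/W
Q' = ΔT/ΣR = (6.27 °C − 23.2 °C)/5.162 = -3.28 W/m
(Negative Q' ⇒ heat flows inward; heat gain = 3.28 W/m.)

Q' = 3.28 W/m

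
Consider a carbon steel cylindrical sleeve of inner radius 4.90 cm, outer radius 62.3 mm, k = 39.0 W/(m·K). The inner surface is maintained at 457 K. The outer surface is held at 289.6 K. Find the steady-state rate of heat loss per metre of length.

Q' = 171 kW/m

Q' = 2πk·ΔT/ln(r₂/r₁) = 2π × 39.0 × 167.4 / ln(0.0623/0.0490) = 1.71×10^5 W/m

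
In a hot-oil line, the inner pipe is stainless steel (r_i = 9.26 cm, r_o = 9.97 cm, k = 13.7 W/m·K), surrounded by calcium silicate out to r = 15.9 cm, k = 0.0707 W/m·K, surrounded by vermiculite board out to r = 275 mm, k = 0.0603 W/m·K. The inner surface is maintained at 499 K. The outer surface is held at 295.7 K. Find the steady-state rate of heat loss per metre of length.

Resistance network (inner→outer):
  R'_stainless steel = ln(0.0997/0.0926)/(2πk) = 0.07388/(2π·13.7) = 8.582×10^-4 m·K/W
  R'_calcium silicate = ln(0.159/0.0997)/(2πk) = 0.4667/(2π·0.0707) = 1.051 m·K/W
  R'_vermiculite board = ln(0.275/0.159)/(2πk) = 0.5479/(2π·0.0603) = 1.446 m·K/W
ΣR = 8.582×10^-4 + 1.051 + 1.446 = 2.498 m·K/W
Q' = ΔT/ΣR = (499 K − 295.7 K)/2.498 = 81.4 W/m

Q' = 81.4 W/m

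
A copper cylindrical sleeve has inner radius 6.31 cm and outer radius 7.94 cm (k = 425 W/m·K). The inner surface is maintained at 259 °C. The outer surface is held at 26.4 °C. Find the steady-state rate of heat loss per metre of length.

Q' = 2700 kW/m

Q' = 2πk·ΔT/ln(r₂/r₁) = 2π × 425 × 232.6 / ln(0.0794/0.0631) = 2.70×10^6 W/m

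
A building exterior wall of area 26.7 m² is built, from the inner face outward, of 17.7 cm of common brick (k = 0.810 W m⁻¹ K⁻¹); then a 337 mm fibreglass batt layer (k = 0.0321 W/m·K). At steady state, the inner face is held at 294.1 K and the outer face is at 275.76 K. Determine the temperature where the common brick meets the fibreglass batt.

T = 293.7 K

Series thermal resistances, inner to outer:
  R_common brick = L/(kA) = 0.177/(0.810·26.7) = 0.008184 K/W
  R_fibreglass batt = L/(kA) = 0.337/(0.0321·26.7) = 0.3932 K/W
ΣR = 0.008184 + 0.3932 = 0.4014 K/W
Q = ΔT/ΣR = (294.1 K − 275.76 K)/0.4014 = 45.69 W
From the inner boundary to the common brick/fibreglass batt interface, ΣR_partial = 0.008184 K/W.
T_interface = T_in − Q·ΣR_partial = 294.1 K − (45.69)(0.008184) = 293.7 K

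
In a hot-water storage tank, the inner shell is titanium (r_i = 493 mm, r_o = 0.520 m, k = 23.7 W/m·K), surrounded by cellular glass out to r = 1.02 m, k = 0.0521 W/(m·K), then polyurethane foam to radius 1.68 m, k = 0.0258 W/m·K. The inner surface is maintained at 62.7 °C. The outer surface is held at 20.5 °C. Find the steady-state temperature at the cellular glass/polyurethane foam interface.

Treat each layer as a resistance in series:
  R_titanium = (1/0.493 − 1/0.520)/(4πk) = 0.1053/(4π·23.7) = 3.536×10^-4 K/W
  R_cellular glass = (1/0.520 − 1/1.02)/(4πk) = 0.9427/(4π·0.0521) = 1.440 K/W
  R_polyurethane foam = (1/1.02 − 1/1.68)/(4πk) = 0.3852/(4π·0.0258) = 1.188 K/W
ΣR = 3.536×10^-4 + 1.440 + 1.188 = 2.628 K/W
Q = ΔT/ΣR = (62.7 °C − 20.5 °C)/2.628 = 16.06 W
From the inner boundary to the cellular glass/polyurethane foam interface, ΣR_partial = 1.440 K/W.
T_interface = T_in − Q·ΣR_partial = 62.7 °C − (16.06)(1.440) = 39.6 °C

T = 39.6 °C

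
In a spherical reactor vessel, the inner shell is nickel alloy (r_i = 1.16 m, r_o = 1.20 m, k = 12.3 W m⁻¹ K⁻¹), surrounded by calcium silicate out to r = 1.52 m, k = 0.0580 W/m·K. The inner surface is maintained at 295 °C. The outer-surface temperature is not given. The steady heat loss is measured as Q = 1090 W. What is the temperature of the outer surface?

T_out = 32.4 °C

Sum the resistances:
  R_nickel alloy = (1/1.16 − 1/1.20)/(4πk) = 0.02874/(4π·12.3) = 1.859×10^-4 K/W
  R_calcium silicate = (1/1.20 − 1/1.52)/(4πk) = 0.1754/(4π·0.0580) = 0.2407 K/W
ΣR = 0.2409 K/W
ΔT = Q·ΣR = 1090 × 0.2409 = 262.6 K
Heat flows outward, so T_out = T_in − ΔT = 295 − 262.6 = 32.4 °C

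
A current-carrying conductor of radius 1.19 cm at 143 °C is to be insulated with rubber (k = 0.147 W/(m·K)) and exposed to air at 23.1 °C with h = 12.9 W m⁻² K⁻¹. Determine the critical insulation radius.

For a cylinder, r_cr = k_ins/h = 0.147/12.9 = 0.0114 m = 1.14 cm

r_cr = 1.14 cm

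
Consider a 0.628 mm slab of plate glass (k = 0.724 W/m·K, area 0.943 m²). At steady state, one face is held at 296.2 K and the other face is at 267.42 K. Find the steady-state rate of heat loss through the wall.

Q = kA·ΔT/L = 0.724 × 0.943 × |296.2 K − 267.42 K| / 6.28×10^-4 = 31300 W

Q = 31300 W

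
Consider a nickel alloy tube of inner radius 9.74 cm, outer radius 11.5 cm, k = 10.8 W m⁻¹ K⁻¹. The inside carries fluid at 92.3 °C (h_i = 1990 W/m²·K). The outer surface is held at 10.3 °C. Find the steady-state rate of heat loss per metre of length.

Q' = 25.1 kW/m

Resistance network (inner→outer):
  R'_conv,in = 1/(2πr h) = 1/(2π·0.0974·1990) = 8.211×10^-4 m·K/W
  R'_nickel alloy = ln(0.115/0.0974)/(2πk) = 0.1661/(2π·10.8) = 0.002448 m·K/W
ΣR = 8.211×10^-4 + 0.002448 = 0.003269 m·K/W
Q' = ΔT/ΣR = (92.3 °C − 10.3 °C)/0.003269 = 25100 W/m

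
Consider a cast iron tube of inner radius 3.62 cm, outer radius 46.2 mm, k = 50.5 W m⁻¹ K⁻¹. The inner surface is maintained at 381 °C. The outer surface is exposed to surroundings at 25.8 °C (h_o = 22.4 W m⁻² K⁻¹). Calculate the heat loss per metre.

Resistance network (inner→outer):
  R'_cast iron = ln(0.0462/0.0362)/(2πk) = 0.2439/(2π·50.5) = 7.687×10^-4 m·K/W
  R'_conv,out = 1/(2πr h) = 1/(2π·0.0462·22.4) = 0.1538 m·K/W
ΣR = 7.687×10^-4 + 0.1538 = 0.1546 m·K/W
Q' = ΔT/ΣR = (381 °C − 25.8 °C)/0.1546 = 2300 W/m

Q' = 2300 W/m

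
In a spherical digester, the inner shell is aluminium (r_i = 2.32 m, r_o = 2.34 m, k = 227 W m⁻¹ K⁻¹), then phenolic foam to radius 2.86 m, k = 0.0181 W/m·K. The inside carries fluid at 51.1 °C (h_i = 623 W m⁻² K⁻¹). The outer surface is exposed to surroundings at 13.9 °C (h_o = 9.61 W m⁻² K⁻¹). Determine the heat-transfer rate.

Series thermal resistances, inner to outer:
  R_conv,in = 1/(4πr²h) = 1/(4π·2.32²·623) = 2.373×10^-5 K/W
  R_aluminium = (1/2.32 − 1/2.34)/(4πk) = 0.003684/(4π·227) = 1.291×10^-6 K/W
  R_phenolic foam = (1/2.34 − 1/2.86)/(4πk) = 0.07770/(4π·0.0181) = 0.3416 K/W
  R_conv,out = 1/(4πr²h) = 1/(4π·2.86²·9.61) = 0.001012 K/W
ΣR = 2.373×10^-5 + 1.291×10^-6 + 0.3416 + 0.001012 = 0.3426 K/W
Q = ΔT/ΣR = (51.1 °C − 13.9 °C)/0.3426 = 109 W

Q = 109 W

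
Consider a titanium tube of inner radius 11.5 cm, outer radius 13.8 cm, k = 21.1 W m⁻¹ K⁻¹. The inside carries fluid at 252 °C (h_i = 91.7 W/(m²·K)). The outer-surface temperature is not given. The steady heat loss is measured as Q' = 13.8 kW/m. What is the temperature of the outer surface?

T_out = 24.7 °C

Series resistances:
  R'_conv,in = 1/(2πr h) = 1/(2π·0.115·91.7) = 0.01509 m·K/W
  R'_titanium = ln(0.138/0.115)/(2πk) = 0.1823/(2π·21.1) = 0.001375 m·K/W
ΣR = 0.01647 m·K/W
ΔT = Q'·ΣR = 13800 × 0.01647 = 227.3 K
Heat flows outward, so T_out = T_in − ΔT = 252 − 227.3 = 24.7 °C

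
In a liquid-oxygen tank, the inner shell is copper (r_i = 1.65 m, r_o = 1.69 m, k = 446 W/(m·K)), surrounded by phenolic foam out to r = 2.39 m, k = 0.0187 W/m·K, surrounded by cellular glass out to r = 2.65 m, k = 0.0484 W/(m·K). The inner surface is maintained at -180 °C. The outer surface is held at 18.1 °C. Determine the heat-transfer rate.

Treat each layer as a resistance in series:
  R_copper = (1/1.65 − 1/1.69)/(4πk) = 0.01434/(4π·446) = 2.559×10^-6 K/W
  R_phenolic foam = (1/1.69 − 1/2.39)/(4πk) = 0.1733/(4π·0.0187) = 0.7375 K/W
  R_cellular glass = (1/2.39 − 1/2.65)/(4πk) = 0.04105/(4π·0.0484) = 0.06750 K/W
ΣR = 2.559×10^-6 + 0.7375 + 0.06750 = 0.8050 K/W
Q = ΔT/ΣR = (-180 °C − 18.1 °C)/0.8050 = -246 W
(Negative Q ⇒ heat flows inward; heat gain = 246 W.)

Q = 246 W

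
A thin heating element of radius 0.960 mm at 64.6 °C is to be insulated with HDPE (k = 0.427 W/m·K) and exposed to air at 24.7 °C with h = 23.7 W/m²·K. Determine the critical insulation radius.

r_cr = 1.80 cm

For a cylinder, r_cr = k_ins/h = 0.427/23.7 = 0.0180 m = 1.80 cm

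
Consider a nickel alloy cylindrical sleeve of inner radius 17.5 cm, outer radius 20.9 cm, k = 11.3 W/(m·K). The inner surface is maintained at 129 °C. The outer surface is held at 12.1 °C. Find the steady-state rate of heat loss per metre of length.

Q' = 46700 W/m

Q' = 2πk·ΔT/ln(r₂/r₁) = 2π × 11.3 × 116.9 / ln(0.209/0.175) = 46700 W/m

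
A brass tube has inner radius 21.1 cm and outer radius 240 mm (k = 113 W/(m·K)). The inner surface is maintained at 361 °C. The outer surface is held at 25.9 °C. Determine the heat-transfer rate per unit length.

Q' = 1850 kW/m

Q' = 2πk·ΔT/ln(r₂/r₁) = 2π × 113 × 335.1 / ln(0.240/0.211) = 1.85×10^6 W/m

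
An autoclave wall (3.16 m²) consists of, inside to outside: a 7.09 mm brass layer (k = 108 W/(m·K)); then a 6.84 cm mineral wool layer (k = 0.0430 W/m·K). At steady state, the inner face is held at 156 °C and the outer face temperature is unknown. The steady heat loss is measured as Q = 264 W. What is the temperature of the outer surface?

Series resistances:
  R_brass = L/(kA) = 0.00709/(108·3.16) = 2.077×10^-5 K/W
  R_mineral wool = L/(kA) = 0.0684/(0.0430·3.16) = 0.5034 K/W
ΣR = 0.5034 K/W
ΔT = Q·ΣR = 264 × 0.5034 = 132.9 K
Heat flows outward, so T_out = T_in − ΔT = 156 − 132.9 = 23.1 °C

T_out = 23.1 °C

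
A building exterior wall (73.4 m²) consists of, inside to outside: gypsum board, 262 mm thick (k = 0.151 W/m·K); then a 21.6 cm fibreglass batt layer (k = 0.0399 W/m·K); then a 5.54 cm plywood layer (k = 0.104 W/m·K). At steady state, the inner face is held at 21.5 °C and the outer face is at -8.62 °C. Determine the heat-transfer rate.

Q = 288 W

Treat each layer as a resistance in series:
  R_gypsum board = L/(kA) = 0.262/(0.151·73.4) = 0.02364 K/W
  R_fibreglass batt = L/(kA) = 0.216/(0.0399·73.4) = 0.07375 K/W
  R_plywood = L/(kA) = 0.0554/(0.104·73.4) = 0.007257 K/W
ΣR = 0.02364 + 0.07375 + 0.007257 = 0.1046 K/W
Q = ΔT/ΣR = (21.5 °C − -8.62 °C)/0.1046 = 288 W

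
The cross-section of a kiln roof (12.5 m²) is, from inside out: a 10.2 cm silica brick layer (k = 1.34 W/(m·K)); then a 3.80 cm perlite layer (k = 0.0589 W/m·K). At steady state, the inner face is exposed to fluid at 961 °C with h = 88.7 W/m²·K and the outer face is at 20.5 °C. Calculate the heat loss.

Series thermal resistances, inner to outer:
  R_conv,in = 1/(hA) = 1/(88.7·12.5) = 9.019×10^-4 K/W
  R_silica brick = L/(kA) = 0.102/(1.34·12.5) = 0.006090 K/W
  R_perlite = L/(kA) = 0.0380/(0.0589·12.5) = 0.05161 K/W
ΣR = 9.019×10^-4 + 0.006090 + 0.05161 = 0.05860 K/W
Q = ΔT/ΣR = (961 °C − 20.5 °C)/0.05860 = 16000 W

Q = 16000 W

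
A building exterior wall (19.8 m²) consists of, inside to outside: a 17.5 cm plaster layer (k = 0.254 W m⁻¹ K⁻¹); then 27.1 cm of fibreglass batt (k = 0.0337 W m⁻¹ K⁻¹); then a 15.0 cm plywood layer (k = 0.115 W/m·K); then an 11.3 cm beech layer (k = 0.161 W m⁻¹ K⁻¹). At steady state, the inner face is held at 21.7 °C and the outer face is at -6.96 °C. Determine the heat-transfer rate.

Q = 52.9 W

Treat each layer as a resistance in series:
  R_plaster = L/(kA) = 0.175/(0.254·19.8) = 0.03480 K/W
  R_fibreglass batt = L/(kA) = 0.271/(0.0337·19.8) = 0.4061 K/W
  R_plywood = L/(kA) = 0.150/(0.115·19.8) = 0.06588 K/W
  R_beech = L/(kA) = 0.113/(0.161·19.8) = 0.03545 K/W
ΣR = 0.03480 + 0.4061 + 0.06588 + 0.03545 = 0.5422 K/W
Q = ΔT/ΣR = (21.7 °C − -6.96 °C)/0.5422 = 52.9 W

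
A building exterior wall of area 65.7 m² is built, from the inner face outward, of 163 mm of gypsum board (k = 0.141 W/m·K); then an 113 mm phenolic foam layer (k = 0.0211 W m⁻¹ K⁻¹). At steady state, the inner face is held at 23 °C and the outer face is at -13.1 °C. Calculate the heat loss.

Resistance network (inner→outer):
  R_gypsum board = L/(kA) = 0.163/(0.141·65.7) = 0.01760 K/W
  R_phenolic foam = L/(kA) = 0.113/(0.0211·65.7) = 0.08151 K/W
ΣR = 0.01760 + 0.08151 = 0.09911 K/W
Q = ΔT/ΣR = (23 °C − -13.1 °C)/0.09911 = 364 W

Q = 364 W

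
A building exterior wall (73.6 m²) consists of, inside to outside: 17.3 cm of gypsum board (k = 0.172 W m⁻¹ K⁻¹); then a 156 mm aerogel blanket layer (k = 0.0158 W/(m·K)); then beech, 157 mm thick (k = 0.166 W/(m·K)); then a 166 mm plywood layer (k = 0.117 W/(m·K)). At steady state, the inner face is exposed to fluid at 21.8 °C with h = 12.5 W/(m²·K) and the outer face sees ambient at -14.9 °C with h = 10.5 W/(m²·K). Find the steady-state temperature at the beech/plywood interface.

Treat each layer as a resistance in series:
  R_conv,in = 1/(hA) = 1/(12.5·73.6) = 0.001087 K/W
  R_gypsum board = L/(kA) = 0.173/(0.172·73.6) = 0.01367 K/W
  R_aerogel blanket = L/(kA) = 0.156/(0.0158·73.6) = 0.1341 K/W
  R_beech = L/(kA) = 0.157/(0.166·73.6) = 0.01285 K/W
  R_plywood = L/(kA) = 0.166/(0.117·73.6) = 0.01928 K/W
  R_conv,out = 1/(hA) = 1/(10.5·73.6) = 0.001294 K/W
ΣR = 0.001087 + 0.01367 + 0.1341 + 0.01285 + 0.01928 + 0.001294 = 0.1823 K/W
Q = ΔT/ΣR = (21.8 °C − -14.9 °C)/0.1823 = 201.3 W
From the inner boundary to the beech/plywood interface, ΣR_partial = 0.1617 K/W.
T_interface = T_in − Q·ΣR_partial = 21.8 °C − (201.3)(0.1617) = -10.8 °C

T = -10.8 °C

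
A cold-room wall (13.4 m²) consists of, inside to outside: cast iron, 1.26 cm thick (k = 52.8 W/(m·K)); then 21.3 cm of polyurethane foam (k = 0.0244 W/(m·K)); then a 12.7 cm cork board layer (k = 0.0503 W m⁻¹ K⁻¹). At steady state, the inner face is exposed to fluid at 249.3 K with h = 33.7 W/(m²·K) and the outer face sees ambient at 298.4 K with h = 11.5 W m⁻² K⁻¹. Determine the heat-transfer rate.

Series thermal resistances, inner to outer:
  R_conv,in = 1/(hA) = 1/(33.7·13.4) = 0.002214 K/W
  R_cast iron = L/(kA) = 0.0126/(52.8·13.4) = 1.781×10^-5 K/W
  R_polyurethane foam = L/(kA) = 0.213/(0.0244·13.4) = 0.6515 K/W
  R_cork board = L/(kA) = 0.127/(0.0503·13.4) = 0.1884 K/W
  R_conv,out = 1/(hA) = 1/(11.5·13.4) = 0.006489 K/W
ΣR = 0.002214 + 1.781×10^-5 + 0.6515 + 0.1884 + 0.006489 = 0.8486 K/W
Q = ΔT/ΣR = (249.3 K − 298.4 K)/0.8486 = -57.9 W
(Negative Q ⇒ heat flows inward; heat gain = 57.9 W.)

Q = 57.9 W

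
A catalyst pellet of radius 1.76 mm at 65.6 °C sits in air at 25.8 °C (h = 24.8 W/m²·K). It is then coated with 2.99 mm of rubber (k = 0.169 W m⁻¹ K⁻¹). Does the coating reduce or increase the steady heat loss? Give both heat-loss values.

Critical radius for a sphere: r_cr = 2k/h = 0.0136 m = 1.36 cm.
Outer radius after coating: r₂ = 0.00176 + 0.00299 = 0.00475 m.
Since r₁ < r_cr and r₂ ≤ r_cr, the coating moves toward the maximum at r_cr — heat loss rises.
Bare: R = 1/(4πr₁²h) = 1036 K/W; Q = 39.8/1036 = 0.0384 W.
Coated: R = R_cond + R_conv = 310.6 K/W; Q = 39.8/310.6 = 0.128 W.

increases: 0.0384 → 0.128 W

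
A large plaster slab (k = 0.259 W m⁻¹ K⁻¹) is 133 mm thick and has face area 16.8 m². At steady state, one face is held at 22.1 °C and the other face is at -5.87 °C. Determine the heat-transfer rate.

Q = 915 W

Q = kA·ΔT/L = 0.259 × 16.8 × |22.1 °C − -5.87 °C| / 0.133 = 915 W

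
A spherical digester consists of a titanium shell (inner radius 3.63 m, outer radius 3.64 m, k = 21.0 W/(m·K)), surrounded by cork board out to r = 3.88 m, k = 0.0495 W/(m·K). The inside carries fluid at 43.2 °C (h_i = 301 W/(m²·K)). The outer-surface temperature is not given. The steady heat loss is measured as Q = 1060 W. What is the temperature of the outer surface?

T_out = 14.2 °C

Sum the resistances:
  R_conv,in = 1/(4πr²h) = 1/(4π·3.63²·301) = 2.006×10^-5 K/W
  R_titanium = (1/3.63 − 1/3.64)/(4πk) = 7.568×10^-4/(4π·21.0) = 2.868×10^-6 K/W
  R_cork board = (1/3.64 − 1/3.88)/(4πk) = 0.01699/(4π·0.0495) = 0.02732 K/W
ΣR = 0.02734 K/W
ΔT = Q·ΣR = 1060 × 0.02734 = 28.98 K
Heat flows outward, so T_out = T_in − ΔT = 43.2 − 28.98 = 14.2 °C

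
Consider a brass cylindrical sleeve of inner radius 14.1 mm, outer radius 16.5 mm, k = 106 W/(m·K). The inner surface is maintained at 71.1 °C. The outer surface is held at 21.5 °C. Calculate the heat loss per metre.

Q' = 2πk·ΔT/ln(r₂/r₁) = 2π × 106 × 49.6 / ln(0.0165/0.0141) = 2.10×10^5 W/m

Q' = 2.10×10^5 W/m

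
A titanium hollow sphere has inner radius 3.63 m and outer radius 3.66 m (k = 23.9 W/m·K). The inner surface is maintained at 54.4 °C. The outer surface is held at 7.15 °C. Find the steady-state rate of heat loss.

Q = 6280 kW

Q = 4πk·ΔT/(1/r₁ − 1/r₂) = 4π × 23.9 × 47.25 / (1/3.63 − 1/3.66) = 6.28×10^6 W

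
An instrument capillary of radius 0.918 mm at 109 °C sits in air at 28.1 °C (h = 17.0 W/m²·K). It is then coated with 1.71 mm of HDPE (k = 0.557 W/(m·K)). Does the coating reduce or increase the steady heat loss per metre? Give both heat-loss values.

increases: 7.93 → 20.9 W/m

Critical radius for a cylinder: r_cr = k/h = 0.0328 m = 3.28 cm.
Outer radius after coating: r₂ = 9.18×10^-4 + 0.00171 = 0.002628 m.
Since r₁ < r_cr and r₂ ≤ r_cr, the coating moves toward the maximum at r_cr — heat loss rises.
Bare: R = 1/(2πr₁h) = 10.20 m·K/W; Q = 80.9/10.20 = 7.93 W/m.
Coated: R = R_cond + R_conv = 3.863 m·K/W; Q = 80.9/3.863 = 20.9 W/m.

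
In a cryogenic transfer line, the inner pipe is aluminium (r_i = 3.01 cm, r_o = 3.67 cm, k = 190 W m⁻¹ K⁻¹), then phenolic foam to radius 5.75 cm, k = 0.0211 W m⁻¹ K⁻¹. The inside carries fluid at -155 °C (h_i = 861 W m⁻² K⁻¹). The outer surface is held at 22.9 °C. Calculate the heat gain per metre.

Q' = 52.4 W/m

Series thermal resistances, inner to outer:
  R'_conv,in = 1/(2πr h) = 1/(2π·0.0301·861) = 0.006141 m·K/W
  R'_aluminium = ln(0.0367/0.0301)/(2πk) = 0.1983/(2π·190) = 1.661×10^-4 m·K/W
  R'_phenolic foam = ln(0.0575/0.0367)/(2πk) = 0.4490/(2π·0.0211) = 3.387 m·K/W
ΣR = 0.006141 + 1.661×10^-4 + 3.387 = 3.393 m·K/W
Q' = ΔT/ΣR = (-155 °C − 22.9 °C)/3.393 = -52.4 W/m
(Negative Q' ⇒ heat flows inward; heat gain = 52.4 W/m.)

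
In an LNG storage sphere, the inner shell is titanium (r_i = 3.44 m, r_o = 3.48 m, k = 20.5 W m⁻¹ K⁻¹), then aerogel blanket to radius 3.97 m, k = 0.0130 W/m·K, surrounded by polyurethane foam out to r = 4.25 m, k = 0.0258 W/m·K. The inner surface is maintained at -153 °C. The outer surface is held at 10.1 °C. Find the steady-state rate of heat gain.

Q = 608 W

Resistance network (inner→outer):
  R_titanium = (1/3.44 − 1/3.48)/(4πk) = 0.003341/(4π·20.5) = 1.297×10^-5 K/W
  R_aerogel blanket = (1/3.48 − 1/3.97)/(4πk) = 0.03547/(4π·0.0130) = 0.2171 K/W
  R_polyurethane foam = (1/3.97 − 1/4.25)/(4πk) = 0.01660/(4π·0.0258) = 0.05119 K/W
ΣR = 1.297×10^-5 + 0.2171 + 0.05119 = 0.2683 K/W
Q = ΔT/ΣR = (-153 °C − 10.1 °C)/0.2683 = -608 W
(Negative Q ⇒ heat flows inward; heat gain = 608 W.)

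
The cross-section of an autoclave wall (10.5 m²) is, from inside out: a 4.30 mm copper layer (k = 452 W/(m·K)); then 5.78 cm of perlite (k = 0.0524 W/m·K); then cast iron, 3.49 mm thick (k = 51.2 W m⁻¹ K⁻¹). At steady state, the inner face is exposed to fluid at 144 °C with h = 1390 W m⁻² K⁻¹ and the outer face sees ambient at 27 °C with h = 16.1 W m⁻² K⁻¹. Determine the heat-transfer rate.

Q = 1050 W

Treat each layer as a resistance in series:
  R_conv,in = 1/(hA) = 1/(1390·10.5) = 6.852×10^-5 K/W
  R_copper = L/(kA) = 0.00430/(452·10.5) = 9.060×10^-7 K/W
  R_perlite = L/(kA) = 0.0578/(0.0524·10.5) = 0.1051 K/W
  R_cast iron = L/(kA) = 0.00349/(51.2·10.5) = 6.492×10^-6 K/W
  R_conv,out = 1/(hA) = 1/(16.1·10.5) = 0.005915 K/W
ΣR = 6.852×10^-5 + 9.060×10^-7 + 0.1051 + 6.492×10^-6 + 0.005915 = 0.1111 K/W
Q = ΔT/ΣR = (144 °C − 27 °C)/0.1111 = 1050 W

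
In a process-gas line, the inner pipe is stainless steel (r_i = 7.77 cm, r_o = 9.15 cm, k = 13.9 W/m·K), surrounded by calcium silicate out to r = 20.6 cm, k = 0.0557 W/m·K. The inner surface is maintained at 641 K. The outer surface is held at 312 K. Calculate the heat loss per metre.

Q' = 142 W/m

Series thermal resistances, inner to outer:
  R'_stainless steel = ln(0.0915/0.0777)/(2πk) = 0.1635/(2π·13.9) = 0.001872 m·K/W
  R'_calcium silicate = ln(0.206/0.0915)/(2πk) = 0.8115/(2π·0.0557) = 2.319 m·K/W
ΣR = 0.001872 + 2.319 = 2.321 m·K/W
Q' = ΔT/ΣR = (641 K − 312 K)/2.321 = 142 W/m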